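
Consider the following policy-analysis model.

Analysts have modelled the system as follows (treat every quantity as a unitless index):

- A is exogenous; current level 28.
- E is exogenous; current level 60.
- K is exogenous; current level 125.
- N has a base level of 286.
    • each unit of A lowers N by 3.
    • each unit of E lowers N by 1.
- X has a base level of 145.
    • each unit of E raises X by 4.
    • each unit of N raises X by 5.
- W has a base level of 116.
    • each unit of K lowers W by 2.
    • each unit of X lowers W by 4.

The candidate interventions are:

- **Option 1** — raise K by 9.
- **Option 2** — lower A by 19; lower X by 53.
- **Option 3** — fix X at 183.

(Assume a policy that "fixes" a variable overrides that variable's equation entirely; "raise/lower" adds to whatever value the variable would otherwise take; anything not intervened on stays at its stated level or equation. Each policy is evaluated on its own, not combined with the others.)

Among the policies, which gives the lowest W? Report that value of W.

Option 1 (K + 9):
  A = 28
  E = 60
  K = 125 + 9 = 134
  N = 286 − 3·28 − 60 = 142
  X = 145 + 4·60 + 5·142 = 1095
  W = 116 − 2·134 − 4·1095 = -4532
Option 2 (A − 19, X − 53):
  A = 28 − 19 = 9
  E = 60
  K = 125
  N = 286 − 3·9 − 60 = 199
  X = 145 + 4·60 + 5·199 (−53 from intervention) = 1327
  W = 116 − 2·125 − 4·1327 = -5442
Option 3 (X := 183):
  A = 28
  E = 60
  K = 125
  N = 286 − 3·28 − 60 = 142
  X = 183
  W = 116 − 2·125 − 4·183 = -866
Comparing — Option 1: W=-4532, Option 2: W=-5442, Option 3: W=-866. Lowest is -5442 (Option 2).

-5442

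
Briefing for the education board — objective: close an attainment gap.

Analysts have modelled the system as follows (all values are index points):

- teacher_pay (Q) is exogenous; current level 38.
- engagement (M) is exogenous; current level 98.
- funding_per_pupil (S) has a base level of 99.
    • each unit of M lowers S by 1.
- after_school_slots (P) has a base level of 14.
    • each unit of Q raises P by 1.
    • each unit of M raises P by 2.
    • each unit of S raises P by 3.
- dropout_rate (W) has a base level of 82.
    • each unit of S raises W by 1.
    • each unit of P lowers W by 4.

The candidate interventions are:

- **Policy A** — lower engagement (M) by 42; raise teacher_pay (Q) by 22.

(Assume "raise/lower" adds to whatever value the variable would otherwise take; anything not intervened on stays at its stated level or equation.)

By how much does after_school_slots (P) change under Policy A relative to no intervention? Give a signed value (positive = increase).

Baseline:
  Q = 38
  M = 98
  S = 99 − 98 = 1
  P = 14 + 38 + 2·98 + 3·1 = 251
Policy A (M − 42, Q + 22):
  Q = 38 + 22 = 60
  M = 98 − 42 = 56
  S = 99 − 56 = 43
  P = 14 + 60 + 2·56 + 3·43 = 315
Change in P: 315 − 251 = 64

64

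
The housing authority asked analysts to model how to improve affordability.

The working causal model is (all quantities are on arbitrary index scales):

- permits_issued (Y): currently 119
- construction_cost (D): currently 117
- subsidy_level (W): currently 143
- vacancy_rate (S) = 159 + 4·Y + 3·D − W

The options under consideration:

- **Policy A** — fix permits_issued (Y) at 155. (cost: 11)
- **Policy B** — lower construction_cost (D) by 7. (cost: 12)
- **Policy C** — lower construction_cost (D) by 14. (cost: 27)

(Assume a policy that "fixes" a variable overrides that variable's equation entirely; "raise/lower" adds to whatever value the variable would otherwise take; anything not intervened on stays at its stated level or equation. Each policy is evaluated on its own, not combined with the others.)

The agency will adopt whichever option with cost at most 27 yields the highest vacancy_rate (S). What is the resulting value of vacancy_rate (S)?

987

Policy A (Y := 155):
  Y = 155
  D = 117
  W = 143
  S = 159 + 4·155 + 3·117 − 143 = 987
Policy B (D − 7):
  Y = 119
  D = 117 − 7 = 110
  W = 143
  S = 159 + 4·119 + 3·110 − 143 = 822
Policy C (D − 14):
  Y = 119
  D = 117 − 14 = 103
  W = 143
  S = 159 + 4·119 + 3·103 − 143 = 801
Comparing — Policy A: S=987, Policy B: S=822, Policy C: S=801. Highest is 987 (Policy A).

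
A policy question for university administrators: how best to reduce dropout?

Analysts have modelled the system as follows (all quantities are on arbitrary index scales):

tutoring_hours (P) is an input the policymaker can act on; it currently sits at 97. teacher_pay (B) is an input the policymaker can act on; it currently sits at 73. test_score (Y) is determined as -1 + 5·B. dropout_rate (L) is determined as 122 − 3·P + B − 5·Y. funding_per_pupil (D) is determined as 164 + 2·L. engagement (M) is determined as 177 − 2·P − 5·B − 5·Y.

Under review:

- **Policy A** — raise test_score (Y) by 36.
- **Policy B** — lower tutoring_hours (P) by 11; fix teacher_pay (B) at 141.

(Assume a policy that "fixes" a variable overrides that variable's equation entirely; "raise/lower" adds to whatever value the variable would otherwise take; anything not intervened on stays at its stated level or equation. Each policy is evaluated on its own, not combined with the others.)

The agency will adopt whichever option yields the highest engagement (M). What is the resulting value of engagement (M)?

-2382

Policy A (Y + 36):
  P = 97
  B = 73
  Y = -1 + 5·73 (+36 from intervention) = 400
  M = 177 − 2·97 − 5·73 − 5·400 = -2382
Policy B (P − 11, B := 141):
  P = 97 − 11 = 86
  B = 141
  Y = -1 + 5·141 = 704
  M = 177 − 2·86 − 5·141 − 5·704 = -4220
Comparing — Policy A: M=-2382, Policy B: M=-4220. Highest is -2382 (Policy A).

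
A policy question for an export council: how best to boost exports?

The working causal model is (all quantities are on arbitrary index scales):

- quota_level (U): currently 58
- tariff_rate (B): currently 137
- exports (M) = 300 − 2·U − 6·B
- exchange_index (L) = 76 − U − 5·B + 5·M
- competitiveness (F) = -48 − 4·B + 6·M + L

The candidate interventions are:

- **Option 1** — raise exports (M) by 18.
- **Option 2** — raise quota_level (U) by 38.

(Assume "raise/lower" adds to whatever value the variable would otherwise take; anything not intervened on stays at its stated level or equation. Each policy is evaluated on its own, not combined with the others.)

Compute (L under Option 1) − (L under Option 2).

508

Option 1 (M + 18):
  U = 58
  B = 137
  M = 300 − 2·58 − 6·137 (+18 from intervention) = -620
  L = 76 − 58 − 5·137 + 5·(-620) = -3767
Option 2 (U + 38):
  U = 58 + 38 = 96
  B = 137
  M = 300 − 2·96 − 6·137 = -714
  L = 76 − 96 − 5·137 + 5·(-714) = -4275
L: -3767 − (-4275) = 508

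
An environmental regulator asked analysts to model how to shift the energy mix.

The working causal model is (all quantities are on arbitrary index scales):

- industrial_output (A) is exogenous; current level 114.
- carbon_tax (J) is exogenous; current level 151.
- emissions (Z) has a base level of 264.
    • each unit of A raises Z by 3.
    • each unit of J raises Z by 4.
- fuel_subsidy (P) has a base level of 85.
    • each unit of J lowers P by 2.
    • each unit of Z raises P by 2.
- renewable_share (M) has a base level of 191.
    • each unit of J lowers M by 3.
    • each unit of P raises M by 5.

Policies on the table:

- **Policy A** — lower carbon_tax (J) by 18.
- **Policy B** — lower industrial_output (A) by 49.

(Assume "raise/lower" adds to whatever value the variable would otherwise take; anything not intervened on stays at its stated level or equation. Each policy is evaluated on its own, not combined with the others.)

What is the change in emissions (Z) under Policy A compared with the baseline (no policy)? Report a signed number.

Baseline:
  A = 114
  J = 151
  Z = 264 + 3·114 + 4·151 = 1210
Policy A (J − 18):
  A = 114
  J = 151 − 18 = 133
  Z = 264 + 3·114 + 4·133 = 1138
Change in Z: 1138 − 1210 = -72

-72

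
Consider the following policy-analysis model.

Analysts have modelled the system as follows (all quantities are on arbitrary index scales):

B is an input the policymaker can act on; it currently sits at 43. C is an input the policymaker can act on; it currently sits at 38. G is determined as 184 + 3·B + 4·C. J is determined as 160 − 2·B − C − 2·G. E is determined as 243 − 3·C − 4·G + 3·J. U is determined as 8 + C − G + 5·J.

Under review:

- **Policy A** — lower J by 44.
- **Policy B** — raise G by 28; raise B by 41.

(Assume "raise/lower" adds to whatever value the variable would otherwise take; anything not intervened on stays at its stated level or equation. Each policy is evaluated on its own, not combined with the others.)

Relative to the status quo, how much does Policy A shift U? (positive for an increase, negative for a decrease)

-220

Baseline:
  B = 43
  C = 38
  G = 184 + 3·43 + 4·38 = 465
  J = 160 − 2·43 − 38 − 2·465 = -894
  U = 8 + 38 − 465 + 5·(-894) = -4889
Policy A (J − 44):
  B = 43
  C = 38
  G = 184 + 3·43 + 4·38 = 465
  J = 160 − 2·43 − 38 − 2·465 (−44 from intervention) = -938
  U = 8 + 38 − 465 + 5·(-938) = -5109
Change in U: -5109 − (-4889) = -220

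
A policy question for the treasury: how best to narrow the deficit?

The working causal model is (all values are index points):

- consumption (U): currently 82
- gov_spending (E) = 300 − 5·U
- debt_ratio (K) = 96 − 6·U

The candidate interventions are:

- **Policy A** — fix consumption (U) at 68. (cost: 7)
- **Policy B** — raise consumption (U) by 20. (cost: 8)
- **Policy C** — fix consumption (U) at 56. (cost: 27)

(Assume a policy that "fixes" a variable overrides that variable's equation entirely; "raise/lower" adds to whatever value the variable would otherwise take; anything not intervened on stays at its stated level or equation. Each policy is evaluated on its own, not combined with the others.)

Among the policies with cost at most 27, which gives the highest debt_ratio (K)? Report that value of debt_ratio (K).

Policy A (U := 68):
  U = 68
  K = 96 − 6·68 = -312
Policy B (U + 20):
  U = 82 + 20 = 102
  K = 96 − 6·102 = -516
Policy C (U := 56):
  U = 56
  K = 96 − 6·56 = -240
Comparing — Policy A: K=-312, Policy B: K=-516, Policy C: K=-240. Highest is -240 (Policy C).

-240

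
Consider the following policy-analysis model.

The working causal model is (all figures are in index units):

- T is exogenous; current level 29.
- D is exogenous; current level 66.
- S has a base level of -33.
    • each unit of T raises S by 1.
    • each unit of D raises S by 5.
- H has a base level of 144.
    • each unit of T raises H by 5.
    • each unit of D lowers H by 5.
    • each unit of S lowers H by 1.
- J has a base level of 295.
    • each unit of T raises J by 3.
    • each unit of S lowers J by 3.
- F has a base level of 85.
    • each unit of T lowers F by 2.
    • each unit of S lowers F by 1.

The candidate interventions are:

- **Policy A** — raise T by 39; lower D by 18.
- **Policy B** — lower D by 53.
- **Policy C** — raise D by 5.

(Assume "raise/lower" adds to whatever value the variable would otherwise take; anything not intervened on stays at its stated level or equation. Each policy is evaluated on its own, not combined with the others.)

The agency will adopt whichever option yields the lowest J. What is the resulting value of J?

-671

Policy A (T + 39, D − 18):
  T = 29 + 39 = 68
  D = 66 − 18 = 48
  S = -33 + 68 + 5·48 = 275
  J = 295 + 3·68 − 3·275 = -326
Policy B (D − 53):
  T = 29
  D = 66 − 53 = 13
  S = -33 + 29 + 5·13 = 61
  J = 295 + 3·29 − 3·61 = 199
Policy C (D + 5):
  T = 29
  D = 66 + 5 = 71
  S = -33 + 29 + 5·71 = 351
  J = 295 + 3·29 − 3·351 = -671
Comparing — Policy A: J=-326, Policy B: J=199, Policy C: J=-671. Lowest is -671 (Policy C).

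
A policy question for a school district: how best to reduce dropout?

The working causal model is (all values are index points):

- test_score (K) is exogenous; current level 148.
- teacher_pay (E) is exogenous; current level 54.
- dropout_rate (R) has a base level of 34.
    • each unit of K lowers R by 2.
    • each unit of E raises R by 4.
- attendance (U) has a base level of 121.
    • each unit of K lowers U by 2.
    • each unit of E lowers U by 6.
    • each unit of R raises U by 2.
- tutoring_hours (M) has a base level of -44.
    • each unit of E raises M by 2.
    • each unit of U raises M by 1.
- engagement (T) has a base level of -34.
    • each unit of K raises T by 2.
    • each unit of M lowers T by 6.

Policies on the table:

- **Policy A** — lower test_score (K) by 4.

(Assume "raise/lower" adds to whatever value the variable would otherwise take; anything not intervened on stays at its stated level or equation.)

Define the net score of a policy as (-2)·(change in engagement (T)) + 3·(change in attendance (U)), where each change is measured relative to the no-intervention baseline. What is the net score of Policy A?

Baseline:
  K = 148
  E = 54
  R = 34 − 2·148 + 4·54 = -46
  U = 121 − 2·148 − 6·54 + 2·(-46) = -591
  M = -44 + 2·54 + (-591) = -527
  T = -34 + 2·148 − 6·(-527) = 3424
Policy A (K − 4):
  K = 148 − 4 = 144
  E = 54
  R = 34 − 2·144 + 4·54 = -38
  U = 121 − 2·144 − 6·54 + 2·(-38) = -567
  M = -44 + 2·54 + (-567) = -503
  T = -34 + 2·144 − 6·(-503) = 3272
ΔT = 3272 − 3424 = -152; ΔU = -567 − (-591) = 24
Score = (-2)·(-152) + 3·24 = 376

376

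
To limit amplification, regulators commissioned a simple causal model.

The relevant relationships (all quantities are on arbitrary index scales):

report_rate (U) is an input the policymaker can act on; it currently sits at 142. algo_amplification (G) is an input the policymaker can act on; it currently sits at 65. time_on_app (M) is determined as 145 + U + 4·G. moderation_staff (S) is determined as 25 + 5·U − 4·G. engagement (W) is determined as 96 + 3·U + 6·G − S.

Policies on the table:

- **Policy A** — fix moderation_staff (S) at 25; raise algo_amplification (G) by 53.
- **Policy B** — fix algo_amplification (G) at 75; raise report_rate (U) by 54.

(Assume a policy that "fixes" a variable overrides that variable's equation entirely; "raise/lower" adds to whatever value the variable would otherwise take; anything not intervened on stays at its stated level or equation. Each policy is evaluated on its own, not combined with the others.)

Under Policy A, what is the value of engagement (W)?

1205

Policy A (S := 25, G + 53):
  U = 142
  G = 65 + 53 = 118
  S = 25
  W = 96 + 3·142 + 6·118 − 25 = 1205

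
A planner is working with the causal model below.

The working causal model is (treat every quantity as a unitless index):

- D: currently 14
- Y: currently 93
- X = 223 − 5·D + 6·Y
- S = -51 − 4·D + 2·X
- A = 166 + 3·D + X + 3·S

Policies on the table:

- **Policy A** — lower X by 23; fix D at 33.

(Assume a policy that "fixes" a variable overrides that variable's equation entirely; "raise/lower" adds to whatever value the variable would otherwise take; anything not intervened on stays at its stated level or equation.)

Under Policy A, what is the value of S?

Policy A (X − 23, D := 33):
  D = 33
  Y = 93
  X = 223 − 5·33 + 6·93 (−23 from intervention) = 593
  S = -51 − 4·33 + 2·593 = 1003

1003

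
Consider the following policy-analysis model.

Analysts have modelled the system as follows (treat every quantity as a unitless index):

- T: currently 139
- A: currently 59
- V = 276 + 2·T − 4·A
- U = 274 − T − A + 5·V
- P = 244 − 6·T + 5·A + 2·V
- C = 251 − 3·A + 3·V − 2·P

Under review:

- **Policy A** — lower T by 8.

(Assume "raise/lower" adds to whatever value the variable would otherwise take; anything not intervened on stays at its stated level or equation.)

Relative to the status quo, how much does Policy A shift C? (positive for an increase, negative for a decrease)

Baseline:
  T = 139
  A = 59
  V = 276 + 2·139 − 4·59 = 318
  P = 244 − 6·139 + 5·59 + 2·318 = 341
  C = 251 − 3·59 + 3·318 − 2·341 = 346
Policy A (T − 8):
  T = 139 − 8 = 131
  A = 59
  V = 276 + 2·131 − 4·59 = 302
  P = 244 − 6·131 + 5·59 + 2·302 = 357
  C = 251 − 3·59 + 3·302 − 2·357 = 266
Change in C: 266 − 346 = -80

-80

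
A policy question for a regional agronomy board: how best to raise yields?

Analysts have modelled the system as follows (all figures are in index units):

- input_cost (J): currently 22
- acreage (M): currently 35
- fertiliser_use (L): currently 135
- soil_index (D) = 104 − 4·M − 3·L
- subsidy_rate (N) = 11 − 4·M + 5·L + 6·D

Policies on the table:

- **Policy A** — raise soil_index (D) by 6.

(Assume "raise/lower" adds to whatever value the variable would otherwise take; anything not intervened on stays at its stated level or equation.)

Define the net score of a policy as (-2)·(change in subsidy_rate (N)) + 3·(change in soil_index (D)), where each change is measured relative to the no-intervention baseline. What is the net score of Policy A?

Baseline:
  M = 35
  L = 135
  D = 104 − 4·35 − 3·135 = -441
  N = 11 − 4·35 + 5·135 + 6·(-441) = -2100
Policy A (D + 6):
  M = 35
  L = 135
  D = 104 − 4·35 − 3·135 (+6 from intervention) = -435
  N = 11 − 4·35 + 5·135 + 6·(-435) = -2064
ΔN = -2064 − (-2100) = 36; ΔD = -435 − (-441) = 6
Score = (-2)·36 + 3·6 = -54

-54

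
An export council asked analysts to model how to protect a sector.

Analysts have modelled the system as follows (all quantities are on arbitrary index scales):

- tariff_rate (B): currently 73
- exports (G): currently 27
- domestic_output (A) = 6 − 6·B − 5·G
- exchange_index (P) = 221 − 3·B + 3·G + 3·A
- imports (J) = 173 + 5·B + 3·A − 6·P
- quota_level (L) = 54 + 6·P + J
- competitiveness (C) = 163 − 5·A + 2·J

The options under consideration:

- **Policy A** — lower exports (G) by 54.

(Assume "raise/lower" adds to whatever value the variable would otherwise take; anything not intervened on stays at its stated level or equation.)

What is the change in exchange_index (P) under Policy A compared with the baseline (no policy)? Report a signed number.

Baseline:
  B = 73
  G = 27
  A = 6 − 6·73 − 5·27 = -567
  P = 221 − 3·73 + 3·27 + 3·(-567) = -1618
Policy A (G − 54):
  B = 73
  G = 27 − 54 = -27
  A = 6 − 6·73 − 5·(-27) = -297
  P = 221 − 3·73 + 3·(-27) + 3·(-297) = -970
Change in P: -970 − (-1618) = 648

648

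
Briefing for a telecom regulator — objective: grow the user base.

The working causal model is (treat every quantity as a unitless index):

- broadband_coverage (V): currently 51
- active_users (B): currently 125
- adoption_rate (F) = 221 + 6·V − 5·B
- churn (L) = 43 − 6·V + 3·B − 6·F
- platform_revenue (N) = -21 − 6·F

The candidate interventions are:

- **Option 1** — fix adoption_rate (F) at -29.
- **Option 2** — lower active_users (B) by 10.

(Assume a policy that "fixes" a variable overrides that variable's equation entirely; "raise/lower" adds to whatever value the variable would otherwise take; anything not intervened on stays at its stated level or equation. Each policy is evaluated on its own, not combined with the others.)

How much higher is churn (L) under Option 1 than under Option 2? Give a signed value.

Option 1 (F := -29):
  V = 51
  B = 125
  F = -29
  L = 43 − 6·51 + 3·125 − 6·(-29) = 286
Option 2 (B − 10):
  V = 51
  B = 125 − 10 = 115
  F = 221 + 6·51 − 5·115 = -48
  L = 43 − 6·51 + 3·115 − 6·(-48) = 370
L: 286 − 370 = -84

-84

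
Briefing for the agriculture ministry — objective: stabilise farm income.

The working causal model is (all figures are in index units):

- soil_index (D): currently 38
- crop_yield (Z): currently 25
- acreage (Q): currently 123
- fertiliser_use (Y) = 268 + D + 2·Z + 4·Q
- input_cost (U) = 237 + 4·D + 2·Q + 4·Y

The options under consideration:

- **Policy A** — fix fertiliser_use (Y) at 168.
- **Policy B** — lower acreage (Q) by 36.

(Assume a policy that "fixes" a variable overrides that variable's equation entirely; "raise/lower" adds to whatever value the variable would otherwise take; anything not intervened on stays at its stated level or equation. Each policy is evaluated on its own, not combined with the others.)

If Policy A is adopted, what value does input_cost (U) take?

Policy A (Y := 168):
  D = 38
  Z = 25
  Q = 123
  Y = 168
  U = 237 + 4·38 + 2·123 + 4·168 = 1307

1307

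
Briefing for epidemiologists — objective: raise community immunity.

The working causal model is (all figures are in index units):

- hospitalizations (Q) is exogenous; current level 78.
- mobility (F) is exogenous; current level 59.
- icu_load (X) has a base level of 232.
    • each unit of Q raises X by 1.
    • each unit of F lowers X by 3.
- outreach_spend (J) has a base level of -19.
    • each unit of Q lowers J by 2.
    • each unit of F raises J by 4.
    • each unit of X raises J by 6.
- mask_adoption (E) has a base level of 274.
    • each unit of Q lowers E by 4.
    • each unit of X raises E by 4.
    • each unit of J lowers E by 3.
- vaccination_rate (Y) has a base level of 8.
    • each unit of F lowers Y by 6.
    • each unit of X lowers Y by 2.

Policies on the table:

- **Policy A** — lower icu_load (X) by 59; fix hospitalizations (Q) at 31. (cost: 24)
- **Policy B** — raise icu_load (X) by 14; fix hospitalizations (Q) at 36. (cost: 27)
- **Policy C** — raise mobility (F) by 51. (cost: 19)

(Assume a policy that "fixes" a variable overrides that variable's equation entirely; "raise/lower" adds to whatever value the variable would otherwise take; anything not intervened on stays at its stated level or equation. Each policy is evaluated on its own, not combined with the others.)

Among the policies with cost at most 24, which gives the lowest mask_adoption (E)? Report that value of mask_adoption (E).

-693

Policy A (X − 59, Q := 31):
  Q = 31
  F = 59
  X = 232 + 31 − 3·59 (−59 from intervention) = 27
  J = -19 − 2·31 + 4·59 + 6·27 = 317
  E = 274 − 4·31 + 4·27 − 3·317 = -693
Policy C (F + 51):
  Q = 78
  F = 59 + 51 = 110
  X = 232 + 78 − 3·110 = -20
  J = -19 − 2·78 + 4·110 + 6·(-20) = 145
  E = 274 − 4·78 + 4·(-20) − 3·145 = -553
Comparing — Policy A: E=-693, Policy C: E=-553. Lowest is -693 (Policy A).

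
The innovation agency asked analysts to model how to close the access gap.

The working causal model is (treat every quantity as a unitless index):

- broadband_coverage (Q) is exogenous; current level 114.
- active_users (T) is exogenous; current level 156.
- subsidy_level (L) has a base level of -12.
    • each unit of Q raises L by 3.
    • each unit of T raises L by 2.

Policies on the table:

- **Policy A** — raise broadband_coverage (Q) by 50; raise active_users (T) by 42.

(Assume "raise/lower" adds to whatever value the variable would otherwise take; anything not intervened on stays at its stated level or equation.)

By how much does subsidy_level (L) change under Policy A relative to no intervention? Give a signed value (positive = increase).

234

Baseline:
  Q = 114
  T = 156
  L = -12 + 3·114 + 2·156 = 642
Policy A (Q + 50, T + 42):
  Q = 114 + 50 = 164
  T = 156 + 42 = 198
  L = -12 + 3·164 + 2·198 = 876
Change in L: 876 − 642 = 234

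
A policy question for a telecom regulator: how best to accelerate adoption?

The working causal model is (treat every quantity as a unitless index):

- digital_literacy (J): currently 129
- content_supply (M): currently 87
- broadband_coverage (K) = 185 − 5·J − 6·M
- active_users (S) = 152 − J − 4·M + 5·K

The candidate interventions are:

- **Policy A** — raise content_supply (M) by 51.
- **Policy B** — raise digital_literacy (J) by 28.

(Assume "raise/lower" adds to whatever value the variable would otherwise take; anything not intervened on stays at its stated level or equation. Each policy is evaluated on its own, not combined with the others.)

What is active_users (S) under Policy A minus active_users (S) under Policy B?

Policy A (M + 51):
  J = 129
  M = 87 + 51 = 138
  K = 185 − 5·129 − 6·138 = -1288
  S = 152 − 129 − 4·138 + 5·(-1288) = -6969
Policy B (J + 28):
  J = 129 + 28 = 157
  M = 87
  K = 185 − 5·157 − 6·87 = -1122
  S = 152 − 157 − 4·87 + 5·(-1122) = -5963
S: -6969 − (-5963) = -1006

-1006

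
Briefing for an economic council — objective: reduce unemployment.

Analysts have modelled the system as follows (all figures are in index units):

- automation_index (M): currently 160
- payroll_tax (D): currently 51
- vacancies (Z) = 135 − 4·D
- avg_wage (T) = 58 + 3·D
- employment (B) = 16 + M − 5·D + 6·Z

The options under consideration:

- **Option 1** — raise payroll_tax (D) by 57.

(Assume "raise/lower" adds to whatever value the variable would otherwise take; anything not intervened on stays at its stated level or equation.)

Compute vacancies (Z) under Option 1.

Option 1 (D + 57):
  D = 51 + 57 = 108
  Z = 135 − 4·108 = -297

-297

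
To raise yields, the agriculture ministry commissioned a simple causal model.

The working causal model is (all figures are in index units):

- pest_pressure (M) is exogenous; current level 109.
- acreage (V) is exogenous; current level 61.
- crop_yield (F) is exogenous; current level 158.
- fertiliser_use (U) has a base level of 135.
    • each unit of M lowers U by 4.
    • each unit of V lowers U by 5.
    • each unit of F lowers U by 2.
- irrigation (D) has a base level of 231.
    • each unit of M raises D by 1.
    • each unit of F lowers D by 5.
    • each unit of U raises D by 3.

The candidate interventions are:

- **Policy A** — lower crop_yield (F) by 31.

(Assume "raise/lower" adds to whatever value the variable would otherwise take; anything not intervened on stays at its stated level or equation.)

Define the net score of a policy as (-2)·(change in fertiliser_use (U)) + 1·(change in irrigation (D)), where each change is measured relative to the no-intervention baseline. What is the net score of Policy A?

217

Baseline:
  M = 109
  V = 61
  F = 158
  U = 135 − 4·109 − 5·61 − 2·158 = -922
  D = 231 + 109 − 5·158 + 3·(-922) = -3216
Policy A (F − 31):
  M = 109
  V = 61
  F = 158 − 31 = 127
  U = 135 − 4·109 − 5·61 − 2·127 = -860
  D = 231 + 109 − 5·127 + 3·(-860) = -2875
ΔU = -860 − (-922) = 62; ΔD = -2875 − (-3216) = 341
Score = (-2)·62 + 1·341 = 217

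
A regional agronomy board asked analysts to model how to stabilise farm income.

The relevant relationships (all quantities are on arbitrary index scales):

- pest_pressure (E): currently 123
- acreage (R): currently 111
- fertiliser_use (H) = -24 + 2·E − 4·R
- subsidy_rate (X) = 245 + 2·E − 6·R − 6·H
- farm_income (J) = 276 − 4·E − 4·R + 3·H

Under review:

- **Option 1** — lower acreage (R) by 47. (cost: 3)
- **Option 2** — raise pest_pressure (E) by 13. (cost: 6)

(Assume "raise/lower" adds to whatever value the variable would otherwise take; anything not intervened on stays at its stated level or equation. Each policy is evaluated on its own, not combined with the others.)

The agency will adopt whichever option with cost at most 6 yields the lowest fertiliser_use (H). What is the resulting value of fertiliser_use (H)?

Option 1 (R − 47):
  E = 123
  R = 111 − 47 = 64
  H = -24 + 2·123 − 4·64 = -34
Option 2 (E + 13):
  E = 123 + 13 = 136
  R = 111
  H = -24 + 2·136 − 4·111 = -196
Comparing — Option 1: H=-34, Option 2: H=-196. Lowest is -196 (Option 2).

-196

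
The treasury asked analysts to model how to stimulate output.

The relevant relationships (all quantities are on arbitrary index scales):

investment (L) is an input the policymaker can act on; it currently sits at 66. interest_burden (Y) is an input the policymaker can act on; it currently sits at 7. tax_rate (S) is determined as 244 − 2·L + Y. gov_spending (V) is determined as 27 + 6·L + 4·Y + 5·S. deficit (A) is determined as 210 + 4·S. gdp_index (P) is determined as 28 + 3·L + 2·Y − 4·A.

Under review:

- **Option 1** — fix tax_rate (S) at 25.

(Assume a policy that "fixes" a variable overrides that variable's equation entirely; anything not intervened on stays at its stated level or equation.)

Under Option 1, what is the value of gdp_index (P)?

-1000

Option 1 (S := 25):
  L = 66
  Y = 7
  S = 25
  A = 210 + 4·25 = 310
  P = 28 + 3·66 + 2·7 − 4·310 = -1000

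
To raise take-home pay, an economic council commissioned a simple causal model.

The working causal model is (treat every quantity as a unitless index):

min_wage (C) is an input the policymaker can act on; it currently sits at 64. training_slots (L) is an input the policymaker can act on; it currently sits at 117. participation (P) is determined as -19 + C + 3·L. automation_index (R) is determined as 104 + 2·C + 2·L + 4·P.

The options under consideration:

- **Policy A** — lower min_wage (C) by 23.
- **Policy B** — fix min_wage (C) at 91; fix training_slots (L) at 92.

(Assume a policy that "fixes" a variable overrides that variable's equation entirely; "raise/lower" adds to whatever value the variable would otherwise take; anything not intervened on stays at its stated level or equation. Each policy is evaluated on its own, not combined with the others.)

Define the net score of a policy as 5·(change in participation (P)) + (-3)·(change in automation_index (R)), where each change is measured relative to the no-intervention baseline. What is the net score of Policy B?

324

Baseline:
  C = 64
  L = 117
  P = -19 + 64 + 3·117 = 396
  R = 104 + 2·64 + 2·117 + 4·396 = 2050
Policy B (C := 91, L := 92):
  C = 91
  L = 92
  P = -19 + 91 + 3·92 = 348
  R = 104 + 2·91 + 2·92 + 4·348 = 1862
ΔP = 348 − 396 = -48; ΔR = 1862 − 2050 = -188
Score = 5·(-48) + (-3)·(-188) = 324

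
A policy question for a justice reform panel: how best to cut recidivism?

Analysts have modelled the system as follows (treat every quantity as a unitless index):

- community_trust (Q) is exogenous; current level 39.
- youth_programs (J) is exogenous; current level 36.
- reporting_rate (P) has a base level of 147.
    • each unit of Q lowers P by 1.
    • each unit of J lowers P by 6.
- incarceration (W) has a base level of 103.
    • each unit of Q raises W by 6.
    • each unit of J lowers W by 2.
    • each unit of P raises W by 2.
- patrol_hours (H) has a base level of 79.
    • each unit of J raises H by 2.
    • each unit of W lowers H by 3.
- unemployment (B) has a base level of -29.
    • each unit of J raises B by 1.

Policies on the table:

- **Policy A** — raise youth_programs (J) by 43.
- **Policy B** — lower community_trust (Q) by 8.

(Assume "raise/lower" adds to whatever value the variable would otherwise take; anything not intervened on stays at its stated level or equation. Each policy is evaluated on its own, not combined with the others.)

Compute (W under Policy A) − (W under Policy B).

-570

Policy A (J + 43):
  Q = 39
  J = 36 + 43 = 79
  P = 147 − 39 − 6·79 = -366
  W = 103 + 6·39 − 2·79 + 2·(-366) = -553
Policy B (Q − 8):
  Q = 39 − 8 = 31
  J = 36
  P = 147 − 31 − 6·36 = -100
  W = 103 + 6·31 − 2·36 + 2·(-100) = 17
W: -553 − 17 = -570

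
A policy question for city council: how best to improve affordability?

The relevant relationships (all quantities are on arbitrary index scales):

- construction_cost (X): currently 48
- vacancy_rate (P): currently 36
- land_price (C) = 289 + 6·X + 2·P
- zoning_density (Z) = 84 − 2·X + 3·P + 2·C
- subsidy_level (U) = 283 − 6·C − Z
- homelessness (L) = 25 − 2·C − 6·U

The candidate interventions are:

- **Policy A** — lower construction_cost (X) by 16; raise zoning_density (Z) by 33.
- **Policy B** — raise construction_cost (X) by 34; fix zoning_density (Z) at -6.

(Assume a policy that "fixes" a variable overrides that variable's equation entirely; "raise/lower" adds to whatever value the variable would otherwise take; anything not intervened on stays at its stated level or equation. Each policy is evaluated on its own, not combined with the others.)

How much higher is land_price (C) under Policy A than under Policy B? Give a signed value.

Policy A (X − 16, Z + 33):
  X = 48 − 16 = 32
  P = 36
  C = 289 + 6·32 + 2·36 = 553
Policy B (X + 34, Z := -6):
  X = 48 + 34 = 82
  P = 36
  C = 289 + 6·82 + 2·36 = 853
C: 553 − 853 = -300

-300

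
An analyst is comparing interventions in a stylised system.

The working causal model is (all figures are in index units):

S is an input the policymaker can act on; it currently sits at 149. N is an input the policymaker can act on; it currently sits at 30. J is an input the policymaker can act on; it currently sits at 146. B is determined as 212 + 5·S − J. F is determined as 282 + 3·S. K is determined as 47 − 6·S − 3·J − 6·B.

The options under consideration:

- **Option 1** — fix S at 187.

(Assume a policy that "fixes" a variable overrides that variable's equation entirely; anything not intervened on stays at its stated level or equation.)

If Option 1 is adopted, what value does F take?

843

Option 1 (S := 187):
  S = 187
  F = 282 + 3·187 = 843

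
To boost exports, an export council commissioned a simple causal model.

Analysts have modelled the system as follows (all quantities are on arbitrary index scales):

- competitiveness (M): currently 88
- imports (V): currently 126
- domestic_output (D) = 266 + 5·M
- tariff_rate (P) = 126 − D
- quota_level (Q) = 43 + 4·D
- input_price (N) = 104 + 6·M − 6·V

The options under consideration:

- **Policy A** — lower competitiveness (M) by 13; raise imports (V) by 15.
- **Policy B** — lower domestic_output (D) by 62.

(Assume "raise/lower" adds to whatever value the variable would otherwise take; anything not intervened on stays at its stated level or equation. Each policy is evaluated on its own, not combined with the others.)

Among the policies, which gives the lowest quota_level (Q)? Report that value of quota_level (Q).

Policy A (M − 13, V + 15):
  M = 88 − 13 = 75
  D = 266 + 5·75 = 641
  Q = 43 + 4·641 = 2607
Policy B (D − 62):
  M = 88
  D = 266 + 5·88 (−62 from intervention) = 644
  Q = 43 + 4·644 = 2619
Comparing — Policy A: Q=2607, Policy B: Q=2619. Lowest is 2607 (Policy A).

2607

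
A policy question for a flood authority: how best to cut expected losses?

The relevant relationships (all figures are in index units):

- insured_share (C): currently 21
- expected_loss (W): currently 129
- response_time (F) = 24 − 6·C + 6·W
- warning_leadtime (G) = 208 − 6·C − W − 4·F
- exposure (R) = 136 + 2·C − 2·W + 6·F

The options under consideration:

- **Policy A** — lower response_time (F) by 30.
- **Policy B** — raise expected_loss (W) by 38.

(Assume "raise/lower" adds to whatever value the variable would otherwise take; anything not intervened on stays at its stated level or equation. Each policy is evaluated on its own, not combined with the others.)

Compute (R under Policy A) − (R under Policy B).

-1472

Policy A (F − 30):
  C = 21
  W = 129
  F = 24 − 6·21 + 6·129 (−30 from intervention) = 642
  R = 136 + 2·21 − 2·129 + 6·642 = 3772
Policy B (W + 38):
  C = 21
  W = 129 + 38 = 167
  F = 24 − 6·21 + 6·167 = 900
  R = 136 + 2·21 − 2·167 + 6·900 = 5244
R: 3772 − 5244 = -1472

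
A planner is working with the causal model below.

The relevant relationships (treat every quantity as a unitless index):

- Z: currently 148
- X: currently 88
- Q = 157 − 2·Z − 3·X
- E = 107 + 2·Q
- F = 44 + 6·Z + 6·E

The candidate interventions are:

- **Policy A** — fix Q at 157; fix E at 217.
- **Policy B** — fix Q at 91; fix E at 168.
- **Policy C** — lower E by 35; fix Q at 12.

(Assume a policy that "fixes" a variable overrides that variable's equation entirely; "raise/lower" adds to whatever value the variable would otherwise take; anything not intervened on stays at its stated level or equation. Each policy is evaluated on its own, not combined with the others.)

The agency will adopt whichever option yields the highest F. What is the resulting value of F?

Policy A (Q := 157, E := 217):
  Z = 148
  X = 88
  Q = 157
  E = 217
  F = 44 + 6·148 + 6·217 = 2234
Policy B (Q := 91, E := 168):
  Z = 148
  X = 88
  Q = 91
  E = 168
  F = 44 + 6·148 + 6·168 = 1940
Policy C (E − 35, Q := 12):
  Z = 148
  X = 88
  Q = 12
  E = 107 + 2·12 (−35 from intervention) = 96
  F = 44 + 6·148 + 6·96 = 1508
Comparing — Policy A: F=2234, Policy B: F=1940, Policy C: F=1508. Highest is 2234 (Policy A).

2234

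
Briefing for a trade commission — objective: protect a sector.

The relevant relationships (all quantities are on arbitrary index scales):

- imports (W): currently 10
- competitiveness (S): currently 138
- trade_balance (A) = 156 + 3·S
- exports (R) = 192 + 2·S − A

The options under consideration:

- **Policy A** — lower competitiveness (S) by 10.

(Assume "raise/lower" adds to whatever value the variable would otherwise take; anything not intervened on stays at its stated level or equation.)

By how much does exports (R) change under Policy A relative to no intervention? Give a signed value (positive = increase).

10

Baseline:
  S = 138
  A = 156 + 3·138 = 570
  R = 192 + 2·138 − 570 = -102
Policy A (S − 10):
  S = 138 − 10 = 128
  A = 156 + 3·128 = 540
  R = 192 + 2·128 − 540 = -92
Change in R: -92 − (-102) = 10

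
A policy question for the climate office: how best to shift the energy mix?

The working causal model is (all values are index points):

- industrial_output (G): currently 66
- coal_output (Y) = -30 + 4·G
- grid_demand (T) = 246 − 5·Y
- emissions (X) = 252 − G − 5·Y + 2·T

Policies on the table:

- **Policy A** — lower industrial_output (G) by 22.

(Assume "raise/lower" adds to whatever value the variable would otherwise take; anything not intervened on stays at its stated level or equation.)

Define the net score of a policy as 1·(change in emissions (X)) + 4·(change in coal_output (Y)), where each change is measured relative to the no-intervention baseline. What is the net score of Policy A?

990

Baseline:
  G = 66
  Y = -30 + 4·66 = 234
  T = 246 − 5·234 = -924
  X = 252 − 66 − 5·234 + 2·(-924) = -2832
Policy A (G − 22):
  G = 66 − 22 = 44
  Y = -30 + 4·44 = 146
  T = 246 − 5·146 = -484
  X = 252 − 44 − 5·146 + 2·(-484) = -1490
ΔX = -1490 − (-2832) = 1342; ΔY = 146 − 234 = -88
Score = 1·1342 + 4·(-88) = 990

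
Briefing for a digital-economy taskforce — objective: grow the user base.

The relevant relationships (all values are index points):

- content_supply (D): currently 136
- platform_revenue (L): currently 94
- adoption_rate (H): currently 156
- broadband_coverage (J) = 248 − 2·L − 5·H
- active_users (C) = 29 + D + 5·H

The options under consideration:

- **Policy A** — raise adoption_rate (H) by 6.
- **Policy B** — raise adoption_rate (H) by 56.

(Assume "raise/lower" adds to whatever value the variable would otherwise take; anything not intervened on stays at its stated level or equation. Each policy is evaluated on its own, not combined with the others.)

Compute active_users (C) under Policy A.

Policy A (H + 6):
  D = 136
  H = 156 + 6 = 162
  C = 29 + 136 + 5·162 = 975

975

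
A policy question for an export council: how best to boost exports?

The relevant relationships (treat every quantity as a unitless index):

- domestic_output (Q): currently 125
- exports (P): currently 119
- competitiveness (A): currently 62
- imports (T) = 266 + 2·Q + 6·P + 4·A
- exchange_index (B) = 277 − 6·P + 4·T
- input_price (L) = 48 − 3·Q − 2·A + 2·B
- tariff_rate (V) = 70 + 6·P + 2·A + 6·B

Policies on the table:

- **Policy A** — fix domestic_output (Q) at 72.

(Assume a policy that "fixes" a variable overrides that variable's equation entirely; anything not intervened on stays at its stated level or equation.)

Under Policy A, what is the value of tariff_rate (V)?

31214

Policy A (Q := 72):
  Q = 72
  P = 119
  A = 62
  T = 266 + 2·72 + 6·119 + 4·62 = 1372
  B = 277 − 6·119 + 4·1372 = 5051
  V = 70 + 6·119 + 2·62 + 6·5051 = 31214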